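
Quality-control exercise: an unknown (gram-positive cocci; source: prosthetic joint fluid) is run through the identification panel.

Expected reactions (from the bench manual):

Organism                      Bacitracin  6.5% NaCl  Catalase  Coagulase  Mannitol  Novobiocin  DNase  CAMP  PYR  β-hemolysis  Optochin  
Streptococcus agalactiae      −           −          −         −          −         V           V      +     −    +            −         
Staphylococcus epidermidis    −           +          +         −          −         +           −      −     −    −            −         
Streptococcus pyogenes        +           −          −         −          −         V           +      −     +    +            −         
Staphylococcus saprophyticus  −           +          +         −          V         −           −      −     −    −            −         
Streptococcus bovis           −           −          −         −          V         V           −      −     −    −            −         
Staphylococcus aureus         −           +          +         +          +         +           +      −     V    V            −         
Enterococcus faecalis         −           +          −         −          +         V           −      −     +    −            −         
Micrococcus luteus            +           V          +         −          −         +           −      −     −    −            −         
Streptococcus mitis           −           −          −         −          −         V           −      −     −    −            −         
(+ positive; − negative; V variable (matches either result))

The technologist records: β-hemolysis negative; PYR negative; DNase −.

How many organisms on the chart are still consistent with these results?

β-hemolysis −: excludes Streptococcus agalactiae, Streptococcus pyogenes — 7 left.
PYR −: excludes Enterococcus faecalis — 6 left.
DNase −: excludes Staphylococcus aureus — 5 left.
Still consistent: Micrococcus luteus, Staphylococcus epidermidis, Staphylococcus saprophyticus, Streptococcus bovis, Streptococcus mitis.

5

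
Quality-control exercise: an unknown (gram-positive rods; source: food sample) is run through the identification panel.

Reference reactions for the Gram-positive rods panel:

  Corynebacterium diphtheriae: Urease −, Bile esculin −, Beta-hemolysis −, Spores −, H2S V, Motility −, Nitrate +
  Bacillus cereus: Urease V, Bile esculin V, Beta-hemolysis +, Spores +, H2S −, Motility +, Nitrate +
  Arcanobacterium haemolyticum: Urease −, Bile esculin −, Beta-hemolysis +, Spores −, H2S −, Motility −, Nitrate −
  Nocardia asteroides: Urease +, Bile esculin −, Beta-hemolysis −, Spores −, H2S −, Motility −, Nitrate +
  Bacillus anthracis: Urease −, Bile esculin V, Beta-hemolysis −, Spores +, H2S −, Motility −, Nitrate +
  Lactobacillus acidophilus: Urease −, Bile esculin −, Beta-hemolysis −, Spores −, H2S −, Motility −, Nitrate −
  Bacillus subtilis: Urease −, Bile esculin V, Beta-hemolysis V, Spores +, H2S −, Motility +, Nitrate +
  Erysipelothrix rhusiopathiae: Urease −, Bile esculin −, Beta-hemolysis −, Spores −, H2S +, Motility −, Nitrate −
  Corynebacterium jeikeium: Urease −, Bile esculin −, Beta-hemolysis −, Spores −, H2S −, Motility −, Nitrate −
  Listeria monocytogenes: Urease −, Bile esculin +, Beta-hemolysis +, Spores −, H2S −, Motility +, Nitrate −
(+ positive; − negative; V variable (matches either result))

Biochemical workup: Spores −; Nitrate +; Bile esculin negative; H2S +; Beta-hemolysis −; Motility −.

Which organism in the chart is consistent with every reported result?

Corynebacterium diphtheriae

Motility −: excludes Bacillus cereus, Bacillus subtilis, Listeria monocytogenes — 7 left.
Bile esculin −: all 7 remaining candidates are consistent.
Spores −: excludes Bacillus anthracis — 6 left.
Nitrate +: excludes Arcanobacterium haemolyticum, Lactobacillus acidophilus, Erysipelothrix rhusiopathiae, Corynebacterium jeikeium — 2 left.
H2S +: excludes Nocardia asteroides — 1 left.
Beta-hemolysis −: the one remaining candidate is consistent.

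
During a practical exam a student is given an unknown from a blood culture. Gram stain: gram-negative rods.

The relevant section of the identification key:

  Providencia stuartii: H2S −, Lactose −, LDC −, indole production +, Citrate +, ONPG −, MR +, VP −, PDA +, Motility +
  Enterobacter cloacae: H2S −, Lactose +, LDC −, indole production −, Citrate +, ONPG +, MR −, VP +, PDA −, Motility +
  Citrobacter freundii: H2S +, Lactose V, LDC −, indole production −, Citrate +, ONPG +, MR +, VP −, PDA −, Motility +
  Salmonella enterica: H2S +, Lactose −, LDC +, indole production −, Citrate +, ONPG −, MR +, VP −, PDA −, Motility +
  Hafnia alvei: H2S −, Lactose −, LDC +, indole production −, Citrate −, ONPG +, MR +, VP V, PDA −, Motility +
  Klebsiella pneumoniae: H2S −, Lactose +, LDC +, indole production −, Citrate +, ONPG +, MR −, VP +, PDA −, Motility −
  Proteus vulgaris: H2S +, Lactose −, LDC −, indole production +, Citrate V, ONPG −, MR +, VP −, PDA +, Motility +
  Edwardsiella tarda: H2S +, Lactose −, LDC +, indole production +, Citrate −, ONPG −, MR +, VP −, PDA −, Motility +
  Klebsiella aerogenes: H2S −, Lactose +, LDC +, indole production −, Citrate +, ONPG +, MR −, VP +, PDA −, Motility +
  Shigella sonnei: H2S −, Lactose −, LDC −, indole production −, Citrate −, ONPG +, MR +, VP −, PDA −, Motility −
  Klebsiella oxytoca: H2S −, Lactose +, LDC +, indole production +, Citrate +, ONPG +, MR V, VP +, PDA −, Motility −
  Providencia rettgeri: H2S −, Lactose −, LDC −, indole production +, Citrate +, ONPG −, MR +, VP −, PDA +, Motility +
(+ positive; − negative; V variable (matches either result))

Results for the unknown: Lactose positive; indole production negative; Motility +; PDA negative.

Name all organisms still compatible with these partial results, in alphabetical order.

Citrobacter freundii, Enterobacter cloacae, Klebsiella aerogenes

Motility +: excludes Klebsiella pneumoniae, Shigella sonnei, Klebsiella oxytoca — 9 left.
PDA −: excludes Providencia stuartii, Proteus vulgaris, Providencia rettgeri — 6 left.
indole production −: excludes Edwardsiella tarda — 5 left.
Lactose +: excludes Salmonella enterica, Hafnia alvei — 3 left.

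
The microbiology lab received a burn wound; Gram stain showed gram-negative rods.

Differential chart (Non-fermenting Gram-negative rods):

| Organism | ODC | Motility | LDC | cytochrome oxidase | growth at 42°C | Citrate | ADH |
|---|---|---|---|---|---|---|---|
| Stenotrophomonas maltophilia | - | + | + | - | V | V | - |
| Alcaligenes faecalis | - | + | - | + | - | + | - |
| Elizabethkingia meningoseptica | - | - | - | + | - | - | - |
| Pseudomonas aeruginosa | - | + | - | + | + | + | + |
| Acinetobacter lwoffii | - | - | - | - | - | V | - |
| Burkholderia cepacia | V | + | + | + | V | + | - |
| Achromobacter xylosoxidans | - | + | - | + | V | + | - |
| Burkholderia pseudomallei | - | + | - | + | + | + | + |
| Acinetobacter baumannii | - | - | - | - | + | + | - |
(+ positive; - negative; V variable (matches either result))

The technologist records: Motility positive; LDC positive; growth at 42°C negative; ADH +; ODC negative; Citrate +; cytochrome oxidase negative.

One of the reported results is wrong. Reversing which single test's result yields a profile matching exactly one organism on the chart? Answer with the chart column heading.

As reported, no row in the chart matches all 7 reactions.
Reversing ADH (to -) → unique match: Stenotrophomonas maltophilia.
Reversing Motility → still no organism matches.
Reversing ODC → still no organism matches.
Reversing Citrate → still no organism matches.
Reversing growth at 42°C → still no organism matches.
Reversing cytochrome oxidase → still no organism matches.
Reversing LDC → still no organism matches.

ADH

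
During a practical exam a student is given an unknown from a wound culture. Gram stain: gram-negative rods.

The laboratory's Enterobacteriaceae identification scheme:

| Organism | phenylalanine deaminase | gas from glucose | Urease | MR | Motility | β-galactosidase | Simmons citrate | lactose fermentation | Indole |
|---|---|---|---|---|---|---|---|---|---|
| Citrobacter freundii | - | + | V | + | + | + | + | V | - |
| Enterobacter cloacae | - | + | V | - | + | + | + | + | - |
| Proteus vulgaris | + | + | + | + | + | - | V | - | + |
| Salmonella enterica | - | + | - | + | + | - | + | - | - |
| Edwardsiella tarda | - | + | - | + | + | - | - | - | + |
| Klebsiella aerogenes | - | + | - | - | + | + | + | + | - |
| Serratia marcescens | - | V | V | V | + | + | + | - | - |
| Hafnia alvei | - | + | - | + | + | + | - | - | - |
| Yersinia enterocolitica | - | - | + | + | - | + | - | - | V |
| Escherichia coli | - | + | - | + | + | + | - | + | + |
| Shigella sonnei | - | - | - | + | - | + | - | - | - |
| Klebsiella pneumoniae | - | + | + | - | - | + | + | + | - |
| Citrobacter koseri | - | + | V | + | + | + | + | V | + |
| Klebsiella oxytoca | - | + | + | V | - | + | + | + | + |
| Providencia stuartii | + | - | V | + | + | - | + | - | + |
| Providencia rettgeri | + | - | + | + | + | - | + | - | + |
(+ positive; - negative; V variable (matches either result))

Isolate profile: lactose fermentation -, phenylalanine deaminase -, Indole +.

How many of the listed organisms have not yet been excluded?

3

Indole +: excludes 8 organisms — 8 left.
lactose fermentation -: excludes Escherichia coli, Klebsiella oxytoca — 6 left.
phenylalanine deaminase -: excludes Proteus vulgaris, Providencia stuartii, Providencia rettgeri — 3 left.
Still consistent: Citrobacter koseri, Edwardsiella tarda, Yersinia enterocolitica.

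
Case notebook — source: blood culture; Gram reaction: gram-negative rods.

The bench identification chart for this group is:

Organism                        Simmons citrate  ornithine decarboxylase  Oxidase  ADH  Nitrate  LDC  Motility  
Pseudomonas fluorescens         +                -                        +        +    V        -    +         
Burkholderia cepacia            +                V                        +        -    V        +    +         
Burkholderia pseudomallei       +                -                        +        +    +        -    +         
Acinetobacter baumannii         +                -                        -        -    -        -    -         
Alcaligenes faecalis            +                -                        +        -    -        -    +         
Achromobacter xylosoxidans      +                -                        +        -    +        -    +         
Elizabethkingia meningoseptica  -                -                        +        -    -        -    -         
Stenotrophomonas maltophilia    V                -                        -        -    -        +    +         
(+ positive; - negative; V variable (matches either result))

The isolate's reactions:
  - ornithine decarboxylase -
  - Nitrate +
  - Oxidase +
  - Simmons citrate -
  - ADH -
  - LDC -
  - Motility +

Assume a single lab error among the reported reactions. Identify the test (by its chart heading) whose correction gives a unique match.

Simmons citrate

As reported, no row in the chart matches all 7 reactions.
Reversing Oxidase → still no organism matches.
Reversing LDC → still no organism matches.
Reversing Simmons citrate (to +) → unique match: Achromobacter xylosoxidans.
Reversing Nitrate → still no organism matches.
Reversing ADH → still no organism matches.
Reversing Motility → still no organism matches.
Reversing ornithine decarboxylase → still no organism matches.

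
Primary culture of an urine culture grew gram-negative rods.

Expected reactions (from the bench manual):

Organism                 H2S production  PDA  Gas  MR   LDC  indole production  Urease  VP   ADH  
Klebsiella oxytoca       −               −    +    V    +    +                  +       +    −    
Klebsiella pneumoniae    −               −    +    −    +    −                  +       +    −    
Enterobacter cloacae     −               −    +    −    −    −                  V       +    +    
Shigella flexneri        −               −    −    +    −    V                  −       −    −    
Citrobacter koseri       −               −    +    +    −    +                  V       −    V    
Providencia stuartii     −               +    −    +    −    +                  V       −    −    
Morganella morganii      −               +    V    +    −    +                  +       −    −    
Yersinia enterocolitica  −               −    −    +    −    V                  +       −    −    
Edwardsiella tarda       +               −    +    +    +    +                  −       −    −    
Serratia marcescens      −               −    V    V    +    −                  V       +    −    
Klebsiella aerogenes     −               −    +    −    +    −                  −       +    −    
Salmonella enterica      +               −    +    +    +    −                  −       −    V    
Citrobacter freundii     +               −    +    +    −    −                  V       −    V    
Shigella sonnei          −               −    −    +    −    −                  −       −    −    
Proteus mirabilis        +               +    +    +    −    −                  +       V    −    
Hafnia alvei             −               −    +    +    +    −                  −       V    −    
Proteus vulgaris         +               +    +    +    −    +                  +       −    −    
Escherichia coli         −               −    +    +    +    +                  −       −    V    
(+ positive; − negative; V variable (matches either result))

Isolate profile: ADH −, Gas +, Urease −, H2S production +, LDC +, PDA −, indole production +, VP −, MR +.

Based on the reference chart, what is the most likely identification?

Edwardsiella tarda

LDC +: excludes 10 organisms — 8 left.
Gas +: all 8 remaining candidates are consistent.
MR +: excludes Klebsiella pneumoniae, Klebsiella aerogenes — 6 left.
VP −: excludes Klebsiella oxytoca, Serratia marcescens — 4 left.
Urease −: all 4 remaining candidates are consistent.
ADH −: all 4 remaining candidates are consistent.
PDA −: all 4 remaining candidates are consistent.
indole production +: excludes Salmonella enterica, Hafnia alvei — 2 left.
H2S production +: excludes Escherichia coli — 1 left.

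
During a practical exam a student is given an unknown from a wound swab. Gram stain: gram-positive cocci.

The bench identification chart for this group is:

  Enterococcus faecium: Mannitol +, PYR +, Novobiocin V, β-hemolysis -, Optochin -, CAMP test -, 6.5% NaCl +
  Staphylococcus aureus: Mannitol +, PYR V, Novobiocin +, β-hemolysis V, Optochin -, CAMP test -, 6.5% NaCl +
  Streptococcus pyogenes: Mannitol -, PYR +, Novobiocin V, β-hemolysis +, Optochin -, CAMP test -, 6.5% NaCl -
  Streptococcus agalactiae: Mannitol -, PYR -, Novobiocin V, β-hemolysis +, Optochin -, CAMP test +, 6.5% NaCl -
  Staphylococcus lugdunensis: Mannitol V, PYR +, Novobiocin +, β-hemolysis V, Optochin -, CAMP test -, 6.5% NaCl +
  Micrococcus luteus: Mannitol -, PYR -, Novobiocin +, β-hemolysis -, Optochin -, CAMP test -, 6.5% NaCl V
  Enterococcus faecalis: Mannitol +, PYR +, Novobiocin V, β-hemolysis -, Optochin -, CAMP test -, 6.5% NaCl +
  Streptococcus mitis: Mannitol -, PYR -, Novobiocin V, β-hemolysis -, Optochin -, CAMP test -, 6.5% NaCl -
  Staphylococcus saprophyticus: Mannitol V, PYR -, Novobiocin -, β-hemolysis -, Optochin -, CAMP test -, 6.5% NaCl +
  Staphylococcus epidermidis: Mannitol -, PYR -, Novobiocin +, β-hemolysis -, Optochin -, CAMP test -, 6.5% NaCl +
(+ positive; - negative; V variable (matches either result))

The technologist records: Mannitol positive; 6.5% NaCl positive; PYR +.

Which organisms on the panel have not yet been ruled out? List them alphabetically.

Mannitol +: excludes 5 organisms — 5 left.
6.5% NaCl +: all 5 remaining candidates are consistent.
PYR +: excludes Staphylococcus saprophyticus — 4 left.

Enterococcus faecalis, Enterococcus faecium, Staphylococcus aureus, Staphylococcus lugdunensis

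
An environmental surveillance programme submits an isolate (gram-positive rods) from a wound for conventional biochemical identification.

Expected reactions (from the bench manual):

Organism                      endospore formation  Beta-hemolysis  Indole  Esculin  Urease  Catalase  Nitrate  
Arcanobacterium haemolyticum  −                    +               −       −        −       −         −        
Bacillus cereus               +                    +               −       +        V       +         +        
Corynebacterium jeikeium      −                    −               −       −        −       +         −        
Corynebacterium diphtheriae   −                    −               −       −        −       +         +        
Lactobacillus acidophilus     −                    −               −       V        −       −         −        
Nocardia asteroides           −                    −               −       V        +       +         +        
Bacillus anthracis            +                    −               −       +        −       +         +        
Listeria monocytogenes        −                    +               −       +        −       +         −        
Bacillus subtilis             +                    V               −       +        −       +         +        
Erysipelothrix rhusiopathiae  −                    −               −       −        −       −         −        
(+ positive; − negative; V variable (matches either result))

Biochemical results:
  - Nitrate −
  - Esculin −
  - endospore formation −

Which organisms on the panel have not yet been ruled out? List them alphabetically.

Esculin −: excludes Bacillus cereus, Bacillus anthracis, Listeria monocytogenes, Bacillus subtilis — 6 left.
endospore formation −: all 6 remaining candidates are consistent.
Nitrate −: excludes Corynebacterium diphtheriae, Nocardia asteroides — 4 left.

Arcanobacterium haemolyticum, Corynebacterium jeikeium, Erysipelothrix rhusiopathiae, Lactobacillus acidophilus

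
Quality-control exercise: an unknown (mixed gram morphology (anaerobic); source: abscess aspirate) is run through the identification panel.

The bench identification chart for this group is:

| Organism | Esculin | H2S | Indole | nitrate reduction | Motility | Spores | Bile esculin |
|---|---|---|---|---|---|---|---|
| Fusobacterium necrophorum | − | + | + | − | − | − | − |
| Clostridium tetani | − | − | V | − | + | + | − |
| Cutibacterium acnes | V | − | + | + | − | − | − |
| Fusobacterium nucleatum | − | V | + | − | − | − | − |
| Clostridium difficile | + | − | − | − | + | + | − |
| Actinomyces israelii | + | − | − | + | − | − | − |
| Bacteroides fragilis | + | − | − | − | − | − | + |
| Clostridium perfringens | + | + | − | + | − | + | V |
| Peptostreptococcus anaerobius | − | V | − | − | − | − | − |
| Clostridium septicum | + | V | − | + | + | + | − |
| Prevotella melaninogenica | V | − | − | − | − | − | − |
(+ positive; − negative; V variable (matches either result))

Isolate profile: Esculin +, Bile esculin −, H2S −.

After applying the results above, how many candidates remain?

5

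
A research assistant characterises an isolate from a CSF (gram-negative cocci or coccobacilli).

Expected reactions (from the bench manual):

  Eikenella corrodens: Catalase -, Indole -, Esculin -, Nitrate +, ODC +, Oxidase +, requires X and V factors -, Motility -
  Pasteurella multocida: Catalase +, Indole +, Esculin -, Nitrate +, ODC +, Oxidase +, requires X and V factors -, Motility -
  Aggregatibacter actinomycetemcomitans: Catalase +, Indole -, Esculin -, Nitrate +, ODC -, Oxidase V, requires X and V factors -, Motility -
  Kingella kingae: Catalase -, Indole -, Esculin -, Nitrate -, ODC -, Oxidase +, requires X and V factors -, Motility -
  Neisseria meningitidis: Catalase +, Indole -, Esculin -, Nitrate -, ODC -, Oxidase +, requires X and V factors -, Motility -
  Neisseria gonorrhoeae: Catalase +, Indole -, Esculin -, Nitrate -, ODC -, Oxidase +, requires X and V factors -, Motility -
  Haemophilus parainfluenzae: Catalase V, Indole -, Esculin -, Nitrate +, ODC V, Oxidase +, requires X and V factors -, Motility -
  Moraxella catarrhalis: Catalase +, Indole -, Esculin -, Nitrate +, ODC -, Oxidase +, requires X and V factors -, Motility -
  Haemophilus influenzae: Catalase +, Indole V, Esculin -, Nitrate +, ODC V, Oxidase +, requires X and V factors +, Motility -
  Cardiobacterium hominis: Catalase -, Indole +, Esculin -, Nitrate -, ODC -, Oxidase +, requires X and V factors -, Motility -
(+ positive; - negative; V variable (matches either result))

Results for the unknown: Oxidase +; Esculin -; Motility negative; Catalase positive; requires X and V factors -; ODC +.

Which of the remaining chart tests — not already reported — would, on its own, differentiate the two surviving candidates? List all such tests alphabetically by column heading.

ODC +: excludes 6 organisms — 4 left.
requires X and V factors -: excludes Haemophilus influenzae — 3 left.
Esculin -: all 3 remaining candidates are consistent.
Motility -: all 3 remaining candidates are consistent.
Oxidase +: all 3 remaining candidates are consistent.
Catalase +: excludes Eikenella corrodens — 2 left.
Two candidates remain: Haemophilus parainfluenzae and Pasteurella multocida.
  Indole: Haemophilus parainfluenzae -, Pasteurella multocida + — discriminates.
  Nitrate: + vs + — same for both, does not separate.

Indole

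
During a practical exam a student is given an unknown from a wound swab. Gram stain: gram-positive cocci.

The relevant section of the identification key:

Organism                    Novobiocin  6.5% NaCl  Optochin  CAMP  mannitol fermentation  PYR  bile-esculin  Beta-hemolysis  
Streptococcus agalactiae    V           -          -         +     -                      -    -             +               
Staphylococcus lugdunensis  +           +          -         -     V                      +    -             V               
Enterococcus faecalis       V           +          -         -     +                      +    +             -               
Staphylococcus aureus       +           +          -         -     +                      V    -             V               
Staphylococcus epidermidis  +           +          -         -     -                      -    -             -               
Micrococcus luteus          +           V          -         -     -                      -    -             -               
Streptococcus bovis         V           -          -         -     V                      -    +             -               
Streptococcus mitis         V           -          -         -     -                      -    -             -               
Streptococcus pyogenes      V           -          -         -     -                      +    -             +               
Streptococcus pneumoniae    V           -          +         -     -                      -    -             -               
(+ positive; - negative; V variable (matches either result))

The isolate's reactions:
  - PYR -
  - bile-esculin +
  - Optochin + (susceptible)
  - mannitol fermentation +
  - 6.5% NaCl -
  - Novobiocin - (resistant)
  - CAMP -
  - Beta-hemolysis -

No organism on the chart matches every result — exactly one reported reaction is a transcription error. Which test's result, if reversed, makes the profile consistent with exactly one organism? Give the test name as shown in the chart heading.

Optochin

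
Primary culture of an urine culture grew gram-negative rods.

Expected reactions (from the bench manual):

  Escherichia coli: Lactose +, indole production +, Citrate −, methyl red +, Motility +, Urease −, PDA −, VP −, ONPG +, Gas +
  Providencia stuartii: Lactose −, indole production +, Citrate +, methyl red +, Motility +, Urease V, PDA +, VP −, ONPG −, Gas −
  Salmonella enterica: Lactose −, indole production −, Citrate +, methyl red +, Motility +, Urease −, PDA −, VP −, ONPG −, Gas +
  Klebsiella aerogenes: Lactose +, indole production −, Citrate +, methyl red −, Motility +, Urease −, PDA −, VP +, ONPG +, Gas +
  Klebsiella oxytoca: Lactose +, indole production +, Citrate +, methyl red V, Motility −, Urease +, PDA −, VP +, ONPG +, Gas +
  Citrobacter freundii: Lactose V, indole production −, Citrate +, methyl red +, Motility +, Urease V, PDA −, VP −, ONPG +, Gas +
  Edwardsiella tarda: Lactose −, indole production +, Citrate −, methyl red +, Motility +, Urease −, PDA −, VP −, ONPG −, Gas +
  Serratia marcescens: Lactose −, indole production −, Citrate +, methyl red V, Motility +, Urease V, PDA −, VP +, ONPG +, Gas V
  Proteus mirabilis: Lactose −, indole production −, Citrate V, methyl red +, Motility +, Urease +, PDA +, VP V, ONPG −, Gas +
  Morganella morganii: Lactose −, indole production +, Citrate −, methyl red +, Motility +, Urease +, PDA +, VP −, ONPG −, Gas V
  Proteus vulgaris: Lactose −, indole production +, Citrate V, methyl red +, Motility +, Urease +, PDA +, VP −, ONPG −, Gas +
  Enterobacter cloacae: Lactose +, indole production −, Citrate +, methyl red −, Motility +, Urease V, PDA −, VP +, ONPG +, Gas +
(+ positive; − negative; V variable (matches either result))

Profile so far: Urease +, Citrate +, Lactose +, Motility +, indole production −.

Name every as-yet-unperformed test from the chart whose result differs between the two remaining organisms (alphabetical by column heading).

methyl red, VP

Urease +: excludes Escherichia coli, Salmonella enterica, Klebsiella aerogenes, Edwardsiella tarda — 8 left.
Citrate +: excludes Morganella morganii — 7 left.
indole production −: excludes Providencia stuartii, Klebsiella oxytoca, Proteus vulgaris — 4 left.
Motility +: all 4 remaining candidates are consistent.
Lactose +: excludes Serratia marcescens, Proteus mirabilis — 2 left.
Two candidates remain: Citrobacter freundii and Enterobacter cloacae.
  methyl red: Citrobacter freundii +, Enterobacter cloacae − — discriminates.
  PDA: − vs − — same for both, does not separate.
  VP: Citrobacter freundii −, Enterobacter cloacae + — discriminates.
  ONPG: + vs + — same for both, does not separate.
  Gas: + vs + — same for both, does not separate.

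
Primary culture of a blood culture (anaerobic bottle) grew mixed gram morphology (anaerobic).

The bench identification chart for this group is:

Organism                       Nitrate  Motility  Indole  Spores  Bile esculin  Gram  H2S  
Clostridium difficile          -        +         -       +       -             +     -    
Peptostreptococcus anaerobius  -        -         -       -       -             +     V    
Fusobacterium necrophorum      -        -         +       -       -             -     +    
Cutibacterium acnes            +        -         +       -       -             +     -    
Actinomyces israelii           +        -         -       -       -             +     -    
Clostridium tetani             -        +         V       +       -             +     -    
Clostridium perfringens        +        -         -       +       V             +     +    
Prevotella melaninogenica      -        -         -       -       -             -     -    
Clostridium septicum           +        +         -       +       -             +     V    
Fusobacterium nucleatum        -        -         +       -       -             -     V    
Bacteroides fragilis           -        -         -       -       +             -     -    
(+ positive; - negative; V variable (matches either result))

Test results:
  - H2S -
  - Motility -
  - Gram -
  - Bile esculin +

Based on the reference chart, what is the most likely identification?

Bacteroides fragilis

Motility -: excludes Clostridium difficile, Clostridium tetani, Clostridium septicum — 8 left.
Gram -: excludes Peptostreptococcus anaerobius, Cutibacterium acnes, Actinomyces israelii, Clostridium perfringens — 4 left.
H2S -: excludes Fusobacterium necrophorum — 3 left.
Bile esculin +: excludes Prevotella melaninogenica, Fusobacterium nucleatum — 1 left.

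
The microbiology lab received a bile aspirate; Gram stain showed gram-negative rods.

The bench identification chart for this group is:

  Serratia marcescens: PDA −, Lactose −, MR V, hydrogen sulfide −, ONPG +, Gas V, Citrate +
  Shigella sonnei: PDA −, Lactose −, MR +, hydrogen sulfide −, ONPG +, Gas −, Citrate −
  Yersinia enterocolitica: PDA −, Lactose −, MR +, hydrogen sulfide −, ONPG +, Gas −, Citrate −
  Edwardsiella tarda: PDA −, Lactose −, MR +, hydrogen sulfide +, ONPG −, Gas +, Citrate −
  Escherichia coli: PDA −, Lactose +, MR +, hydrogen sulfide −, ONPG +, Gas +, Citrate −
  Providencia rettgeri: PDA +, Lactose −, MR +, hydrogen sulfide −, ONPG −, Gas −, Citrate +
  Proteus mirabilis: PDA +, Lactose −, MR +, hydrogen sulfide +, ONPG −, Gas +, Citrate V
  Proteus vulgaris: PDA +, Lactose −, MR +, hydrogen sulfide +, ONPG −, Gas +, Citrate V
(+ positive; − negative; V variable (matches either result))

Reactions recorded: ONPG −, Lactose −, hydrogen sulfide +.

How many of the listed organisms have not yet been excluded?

3

Lactose −: excludes Escherichia coli — 7 left.
ONPG −: excludes Serratia marcescens, Shigella sonnei, Yersinia enterocolitica — 4 left.
hydrogen sulfide +: excludes Providencia rettgeri — 3 left.
Still consistent: Edwardsiella tarda, Proteus mirabilis, Proteus vulgaris.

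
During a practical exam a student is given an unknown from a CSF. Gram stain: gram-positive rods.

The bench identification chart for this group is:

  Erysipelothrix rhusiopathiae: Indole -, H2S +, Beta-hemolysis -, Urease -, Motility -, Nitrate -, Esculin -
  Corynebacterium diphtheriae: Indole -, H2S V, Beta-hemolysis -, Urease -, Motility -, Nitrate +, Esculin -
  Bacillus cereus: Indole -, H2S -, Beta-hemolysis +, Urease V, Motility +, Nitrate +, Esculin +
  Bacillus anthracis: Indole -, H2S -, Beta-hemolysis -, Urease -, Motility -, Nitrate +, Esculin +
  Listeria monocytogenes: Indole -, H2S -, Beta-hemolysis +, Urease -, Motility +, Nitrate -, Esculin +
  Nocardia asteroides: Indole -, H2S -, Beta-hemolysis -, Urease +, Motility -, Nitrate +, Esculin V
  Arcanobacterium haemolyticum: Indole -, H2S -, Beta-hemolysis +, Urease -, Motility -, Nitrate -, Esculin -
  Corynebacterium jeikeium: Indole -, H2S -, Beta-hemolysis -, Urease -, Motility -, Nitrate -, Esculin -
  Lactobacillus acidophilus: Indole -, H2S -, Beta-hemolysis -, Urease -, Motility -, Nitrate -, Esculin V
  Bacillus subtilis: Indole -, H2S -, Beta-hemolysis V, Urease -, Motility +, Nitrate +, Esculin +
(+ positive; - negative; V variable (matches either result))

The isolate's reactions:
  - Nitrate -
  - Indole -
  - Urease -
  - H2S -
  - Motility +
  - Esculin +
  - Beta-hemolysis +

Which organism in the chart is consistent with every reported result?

Motility +: excludes 7 organisms — 3 left.
Indole -: all 3 remaining candidates are consistent.
Beta-hemolysis +: all 3 remaining candidates are consistent.
Urease -: all 3 remaining candidates are consistent.
H2S -: all 3 remaining candidates are consistent.
Esculin +: all 3 remaining candidates are consistent.
Nitrate -: excludes Bacillus cereus, Bacillus subtilis — 1 left.

Listeria monocytogenes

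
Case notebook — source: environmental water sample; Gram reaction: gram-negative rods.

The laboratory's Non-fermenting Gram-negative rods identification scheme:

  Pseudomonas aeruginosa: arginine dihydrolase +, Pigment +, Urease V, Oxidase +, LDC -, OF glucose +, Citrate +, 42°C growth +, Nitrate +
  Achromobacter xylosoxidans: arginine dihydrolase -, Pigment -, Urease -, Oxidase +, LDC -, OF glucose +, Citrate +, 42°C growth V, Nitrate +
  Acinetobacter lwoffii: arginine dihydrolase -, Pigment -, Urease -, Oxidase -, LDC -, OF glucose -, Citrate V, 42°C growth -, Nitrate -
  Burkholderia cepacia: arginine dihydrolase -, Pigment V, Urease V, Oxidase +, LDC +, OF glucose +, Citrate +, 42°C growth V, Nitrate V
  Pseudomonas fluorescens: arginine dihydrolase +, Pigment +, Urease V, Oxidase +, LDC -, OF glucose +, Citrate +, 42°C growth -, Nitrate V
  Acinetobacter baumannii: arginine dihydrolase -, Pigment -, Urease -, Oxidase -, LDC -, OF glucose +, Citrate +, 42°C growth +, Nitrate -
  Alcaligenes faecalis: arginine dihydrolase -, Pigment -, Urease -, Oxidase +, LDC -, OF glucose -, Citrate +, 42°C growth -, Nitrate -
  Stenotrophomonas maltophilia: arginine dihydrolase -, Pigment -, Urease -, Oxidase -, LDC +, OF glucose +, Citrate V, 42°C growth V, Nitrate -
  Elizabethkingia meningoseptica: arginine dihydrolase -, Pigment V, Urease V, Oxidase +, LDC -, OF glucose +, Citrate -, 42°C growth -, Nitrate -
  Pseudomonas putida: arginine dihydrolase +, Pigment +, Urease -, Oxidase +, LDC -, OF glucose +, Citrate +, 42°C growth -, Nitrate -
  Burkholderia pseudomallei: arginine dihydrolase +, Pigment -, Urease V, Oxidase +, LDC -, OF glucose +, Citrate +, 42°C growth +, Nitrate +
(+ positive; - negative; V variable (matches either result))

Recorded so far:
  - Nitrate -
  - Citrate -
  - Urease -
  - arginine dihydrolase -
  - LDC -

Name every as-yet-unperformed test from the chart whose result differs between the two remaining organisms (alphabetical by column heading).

LDC -: excludes Burkholderia cepacia, Stenotrophomonas maltophilia — 9 left.
Nitrate -: excludes Pseudomonas aeruginosa, Achromobacter xylosoxidans, Burkholderia pseudomallei — 6 left.
arginine dihydrolase -: excludes Pseudomonas fluorescens, Pseudomonas putida — 4 left.
Urease -: all 4 remaining candidates are consistent.
Citrate -: excludes Acinetobacter baumannii, Alcaligenes faecalis — 2 left.
Two candidates remain: Acinetobacter lwoffii and Elizabethkingia meningoseptica.
  Pigment: - vs V — variable for at least one, does not separate.
  Oxidase: Acinetobacter lwoffii -, Elizabethkingia meningoseptica + — discriminates.
  OF glucose: Acinetobacter lwoffii -, Elizabethkingia meningoseptica + — discriminates.
  42°C growth: - vs - — same for both, does not separate.

OF glucose, Oxidase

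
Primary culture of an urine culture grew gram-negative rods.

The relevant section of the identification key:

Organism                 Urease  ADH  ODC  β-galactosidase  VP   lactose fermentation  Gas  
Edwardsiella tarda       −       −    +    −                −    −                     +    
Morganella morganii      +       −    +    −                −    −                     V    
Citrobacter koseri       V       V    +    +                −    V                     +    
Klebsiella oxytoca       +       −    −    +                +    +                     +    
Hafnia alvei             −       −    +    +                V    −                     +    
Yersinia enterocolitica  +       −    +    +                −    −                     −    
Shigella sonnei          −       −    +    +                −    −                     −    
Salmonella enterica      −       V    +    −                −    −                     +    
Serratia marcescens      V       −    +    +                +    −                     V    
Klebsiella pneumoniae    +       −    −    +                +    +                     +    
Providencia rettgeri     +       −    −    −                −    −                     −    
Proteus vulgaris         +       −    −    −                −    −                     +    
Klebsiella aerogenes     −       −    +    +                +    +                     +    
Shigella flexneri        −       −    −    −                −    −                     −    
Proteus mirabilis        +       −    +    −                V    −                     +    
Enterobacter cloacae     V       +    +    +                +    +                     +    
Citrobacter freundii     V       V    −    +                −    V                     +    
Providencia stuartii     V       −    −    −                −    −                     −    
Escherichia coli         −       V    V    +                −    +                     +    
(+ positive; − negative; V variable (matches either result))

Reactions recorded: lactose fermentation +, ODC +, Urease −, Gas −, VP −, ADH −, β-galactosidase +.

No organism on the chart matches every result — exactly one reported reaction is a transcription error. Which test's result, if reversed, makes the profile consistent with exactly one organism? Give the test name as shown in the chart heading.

lactose fermentation

As reported, no row in the chart matches all 7 reactions.
Reversing Urease → still no organism matches.
Reversing ADH → still no organism matches.
Reversing β-galactosidase → still no organism matches.
Reversing ODC → still no organism matches.
Reversing VP → still no organism matches.
Reversing Gas → 2 organisms match (not unique).
Reversing lactose fermentation (to −) → unique match: Shigella sonnei.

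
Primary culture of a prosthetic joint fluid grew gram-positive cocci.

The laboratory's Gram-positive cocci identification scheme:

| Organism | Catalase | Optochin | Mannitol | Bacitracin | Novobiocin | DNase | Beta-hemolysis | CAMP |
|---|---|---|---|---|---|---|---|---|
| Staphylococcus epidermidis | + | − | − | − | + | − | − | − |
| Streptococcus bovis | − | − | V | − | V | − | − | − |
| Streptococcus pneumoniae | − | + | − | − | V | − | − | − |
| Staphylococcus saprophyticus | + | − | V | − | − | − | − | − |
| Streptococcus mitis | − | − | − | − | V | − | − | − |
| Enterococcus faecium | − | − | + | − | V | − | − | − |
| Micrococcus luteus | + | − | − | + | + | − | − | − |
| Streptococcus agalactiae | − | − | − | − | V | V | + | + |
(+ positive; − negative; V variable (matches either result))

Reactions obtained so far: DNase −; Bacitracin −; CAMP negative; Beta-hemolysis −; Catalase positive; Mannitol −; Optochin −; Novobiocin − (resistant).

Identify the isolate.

CAMP −: excludes Streptococcus agalactiae — 7 left.
Optochin −: excludes Streptococcus pneumoniae — 6 left.
Bacitracin −: excludes Micrococcus luteus — 5 left.
Novobiocin −: excludes Staphylococcus epidermidis — 4 left.
Mannitol −: excludes Enterococcus faecium — 3 left.
Beta-hemolysis −: all 3 remaining candidates are consistent.
Catalase +: excludes Streptococcus bovis, Streptococcus mitis — 1 left.
DNase −: the one remaining candidate is consistent.

Staphylococcus saprophyticus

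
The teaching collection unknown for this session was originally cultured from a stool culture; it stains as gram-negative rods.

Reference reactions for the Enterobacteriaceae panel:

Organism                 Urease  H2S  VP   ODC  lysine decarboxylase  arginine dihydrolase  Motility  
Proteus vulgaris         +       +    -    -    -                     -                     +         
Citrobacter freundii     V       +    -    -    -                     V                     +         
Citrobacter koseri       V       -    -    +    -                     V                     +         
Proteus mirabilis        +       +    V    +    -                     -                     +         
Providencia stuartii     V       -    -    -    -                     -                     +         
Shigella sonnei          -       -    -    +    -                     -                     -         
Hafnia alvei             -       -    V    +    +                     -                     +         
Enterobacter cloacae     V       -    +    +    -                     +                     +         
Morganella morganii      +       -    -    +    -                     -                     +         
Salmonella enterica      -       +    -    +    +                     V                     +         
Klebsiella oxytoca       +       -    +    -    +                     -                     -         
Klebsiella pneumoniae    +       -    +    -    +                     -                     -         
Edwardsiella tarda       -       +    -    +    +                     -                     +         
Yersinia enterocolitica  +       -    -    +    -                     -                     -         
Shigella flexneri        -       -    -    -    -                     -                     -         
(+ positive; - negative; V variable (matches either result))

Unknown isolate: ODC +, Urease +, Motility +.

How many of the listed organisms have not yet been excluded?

4

ODC +: excludes 6 organisms — 9 left.
Motility +: excludes Shigella sonnei, Yersinia enterocolitica — 7 left.
Urease +: excludes Hafnia alvei, Salmonella enterica, Edwardsiella tarda — 4 left.
Still consistent: Citrobacter koseri, Enterobacter cloacae, Morganella morganii, Proteus mirabilis.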